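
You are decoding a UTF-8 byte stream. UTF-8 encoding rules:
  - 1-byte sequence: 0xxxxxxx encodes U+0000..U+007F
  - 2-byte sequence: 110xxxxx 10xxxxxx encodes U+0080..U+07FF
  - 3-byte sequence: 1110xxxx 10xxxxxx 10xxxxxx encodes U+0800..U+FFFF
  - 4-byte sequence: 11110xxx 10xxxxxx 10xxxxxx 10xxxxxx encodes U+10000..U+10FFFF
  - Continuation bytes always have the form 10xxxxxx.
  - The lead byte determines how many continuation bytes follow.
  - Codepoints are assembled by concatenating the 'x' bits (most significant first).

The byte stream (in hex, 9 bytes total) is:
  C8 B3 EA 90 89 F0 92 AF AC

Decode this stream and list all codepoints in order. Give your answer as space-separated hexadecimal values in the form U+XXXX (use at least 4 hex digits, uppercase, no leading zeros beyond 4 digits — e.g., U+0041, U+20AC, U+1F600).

Byte[0]=C8: 2-byte lead, need 1 cont bytes. acc=0x8
Byte[1]=B3: continuation. acc=(acc<<6)|0x33=0x233
Completed: cp=U+0233 (starts at byte 0)
Byte[2]=EA: 3-byte lead, need 2 cont bytes. acc=0xA
Byte[3]=90: continuation. acc=(acc<<6)|0x10=0x290
Byte[4]=89: continuation. acc=(acc<<6)|0x09=0xA409
Completed: cp=U+A409 (starts at byte 2)
Byte[5]=F0: 4-byte lead, need 3 cont bytes. acc=0x0
Byte[6]=92: continuation. acc=(acc<<6)|0x12=0x12
Byte[7]=AF: continuation. acc=(acc<<6)|0x2F=0x4AF
Byte[8]=AC: continuation. acc=(acc<<6)|0x2C=0x12BEC
Completed: cp=U+12BEC (starts at byte 5)

Answer: U+0233 U+A409 U+12BEC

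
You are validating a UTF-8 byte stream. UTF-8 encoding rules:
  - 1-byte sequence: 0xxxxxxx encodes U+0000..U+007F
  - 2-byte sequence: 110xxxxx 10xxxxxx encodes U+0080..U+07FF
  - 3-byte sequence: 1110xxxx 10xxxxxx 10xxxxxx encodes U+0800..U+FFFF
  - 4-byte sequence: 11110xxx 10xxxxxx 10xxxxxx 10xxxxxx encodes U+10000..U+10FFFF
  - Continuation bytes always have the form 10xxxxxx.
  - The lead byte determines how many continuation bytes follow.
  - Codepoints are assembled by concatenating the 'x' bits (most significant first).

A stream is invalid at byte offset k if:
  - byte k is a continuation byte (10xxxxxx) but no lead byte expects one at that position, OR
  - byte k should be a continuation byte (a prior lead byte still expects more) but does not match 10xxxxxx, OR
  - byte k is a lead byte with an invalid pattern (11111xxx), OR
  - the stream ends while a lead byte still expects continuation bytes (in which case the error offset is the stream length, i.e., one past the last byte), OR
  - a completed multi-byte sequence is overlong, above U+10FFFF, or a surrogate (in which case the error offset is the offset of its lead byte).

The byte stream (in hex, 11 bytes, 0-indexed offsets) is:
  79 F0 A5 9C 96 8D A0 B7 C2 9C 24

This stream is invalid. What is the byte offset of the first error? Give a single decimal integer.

Byte[0]=79: 1-byte ASCII. cp=U+0079
Byte[1]=F0: 4-byte lead, need 3 cont bytes. acc=0x0
Byte[2]=A5: continuation. acc=(acc<<6)|0x25=0x25
Byte[3]=9C: continuation. acc=(acc<<6)|0x1C=0x95C
Byte[4]=96: continuation. acc=(acc<<6)|0x16=0x25716
Completed: cp=U+25716 (starts at byte 1)
Byte[5]=8D: INVALID lead byte (not 0xxx/110x/1110/11110)

Answer: 5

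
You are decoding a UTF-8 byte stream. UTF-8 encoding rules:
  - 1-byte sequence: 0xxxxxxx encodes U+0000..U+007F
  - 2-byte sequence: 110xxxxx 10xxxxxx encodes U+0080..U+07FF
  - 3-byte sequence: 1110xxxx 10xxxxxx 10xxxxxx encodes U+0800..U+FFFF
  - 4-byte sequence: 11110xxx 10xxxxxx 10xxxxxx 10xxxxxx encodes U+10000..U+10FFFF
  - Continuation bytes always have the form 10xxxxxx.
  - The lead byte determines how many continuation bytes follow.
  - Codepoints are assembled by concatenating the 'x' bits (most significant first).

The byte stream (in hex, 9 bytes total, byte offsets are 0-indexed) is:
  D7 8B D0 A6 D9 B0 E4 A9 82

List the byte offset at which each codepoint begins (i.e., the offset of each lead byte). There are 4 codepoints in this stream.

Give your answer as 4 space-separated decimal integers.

Byte[0]=D7: 2-byte lead, need 1 cont bytes. acc=0x17
Byte[1]=8B: continuation. acc=(acc<<6)|0x0B=0x5CB
Completed: cp=U+05CB (starts at byte 0)
Byte[2]=D0: 2-byte lead, need 1 cont bytes. acc=0x10
Byte[3]=A6: continuation. acc=(acc<<6)|0x26=0x426
Completed: cp=U+0426 (starts at byte 2)
Byte[4]=D9: 2-byte lead, need 1 cont bytes. acc=0x19
Byte[5]=B0: continuation. acc=(acc<<6)|0x30=0x670
Completed: cp=U+0670 (starts at byte 4)
Byte[6]=E4: 3-byte lead, need 2 cont bytes. acc=0x4
Byte[7]=A9: continuation. acc=(acc<<6)|0x29=0x129
Byte[8]=82: continuation. acc=(acc<<6)|0x02=0x4A42
Completed: cp=U+4A42 (starts at byte 6)

Answer: 0 2 4 6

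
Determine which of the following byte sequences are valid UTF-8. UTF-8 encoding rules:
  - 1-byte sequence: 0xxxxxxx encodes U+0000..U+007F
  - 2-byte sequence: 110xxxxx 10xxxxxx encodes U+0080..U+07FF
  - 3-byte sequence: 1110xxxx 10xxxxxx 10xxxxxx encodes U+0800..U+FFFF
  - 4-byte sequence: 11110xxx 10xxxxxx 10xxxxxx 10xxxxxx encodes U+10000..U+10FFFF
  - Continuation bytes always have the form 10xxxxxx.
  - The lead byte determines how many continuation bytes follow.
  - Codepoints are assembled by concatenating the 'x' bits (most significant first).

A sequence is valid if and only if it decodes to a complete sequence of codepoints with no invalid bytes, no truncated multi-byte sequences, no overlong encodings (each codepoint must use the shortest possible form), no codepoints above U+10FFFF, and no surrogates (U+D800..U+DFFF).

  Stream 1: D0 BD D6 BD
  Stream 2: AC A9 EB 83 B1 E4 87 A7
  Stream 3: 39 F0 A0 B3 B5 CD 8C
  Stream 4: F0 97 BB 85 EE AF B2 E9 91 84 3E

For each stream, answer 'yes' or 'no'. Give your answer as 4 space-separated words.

Answer: yes no yes yes

Derivation:
Stream 1: decodes cleanly. VALID
Stream 2: error at byte offset 0. INVALID
Stream 3: decodes cleanly. VALID
Stream 4: decodes cleanly. VALID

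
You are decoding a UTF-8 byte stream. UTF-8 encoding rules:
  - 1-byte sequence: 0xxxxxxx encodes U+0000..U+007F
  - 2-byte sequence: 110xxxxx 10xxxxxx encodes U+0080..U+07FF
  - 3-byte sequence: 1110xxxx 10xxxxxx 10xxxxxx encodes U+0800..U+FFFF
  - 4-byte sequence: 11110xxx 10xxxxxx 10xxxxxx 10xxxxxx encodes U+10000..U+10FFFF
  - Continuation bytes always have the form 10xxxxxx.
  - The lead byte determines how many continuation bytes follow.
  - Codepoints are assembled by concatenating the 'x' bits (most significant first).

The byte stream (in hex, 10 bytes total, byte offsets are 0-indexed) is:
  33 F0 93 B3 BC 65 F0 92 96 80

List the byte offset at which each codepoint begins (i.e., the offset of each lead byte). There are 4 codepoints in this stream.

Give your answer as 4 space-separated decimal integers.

Byte[0]=33: 1-byte ASCII. cp=U+0033
Byte[1]=F0: 4-byte lead, need 3 cont bytes. acc=0x0
Byte[2]=93: continuation. acc=(acc<<6)|0x13=0x13
Byte[3]=B3: continuation. acc=(acc<<6)|0x33=0x4F3
Byte[4]=BC: continuation. acc=(acc<<6)|0x3C=0x13CFC
Completed: cp=U+13CFC (starts at byte 1)
Byte[5]=65: 1-byte ASCII. cp=U+0065
Byte[6]=F0: 4-byte lead, need 3 cont bytes. acc=0x0
Byte[7]=92: continuation. acc=(acc<<6)|0x12=0x12
Byte[8]=96: continuation. acc=(acc<<6)|0x16=0x496
Byte[9]=80: continuation. acc=(acc<<6)|0x00=0x12580
Completed: cp=U+12580 (starts at byte 6)

Answer: 0 1 5 6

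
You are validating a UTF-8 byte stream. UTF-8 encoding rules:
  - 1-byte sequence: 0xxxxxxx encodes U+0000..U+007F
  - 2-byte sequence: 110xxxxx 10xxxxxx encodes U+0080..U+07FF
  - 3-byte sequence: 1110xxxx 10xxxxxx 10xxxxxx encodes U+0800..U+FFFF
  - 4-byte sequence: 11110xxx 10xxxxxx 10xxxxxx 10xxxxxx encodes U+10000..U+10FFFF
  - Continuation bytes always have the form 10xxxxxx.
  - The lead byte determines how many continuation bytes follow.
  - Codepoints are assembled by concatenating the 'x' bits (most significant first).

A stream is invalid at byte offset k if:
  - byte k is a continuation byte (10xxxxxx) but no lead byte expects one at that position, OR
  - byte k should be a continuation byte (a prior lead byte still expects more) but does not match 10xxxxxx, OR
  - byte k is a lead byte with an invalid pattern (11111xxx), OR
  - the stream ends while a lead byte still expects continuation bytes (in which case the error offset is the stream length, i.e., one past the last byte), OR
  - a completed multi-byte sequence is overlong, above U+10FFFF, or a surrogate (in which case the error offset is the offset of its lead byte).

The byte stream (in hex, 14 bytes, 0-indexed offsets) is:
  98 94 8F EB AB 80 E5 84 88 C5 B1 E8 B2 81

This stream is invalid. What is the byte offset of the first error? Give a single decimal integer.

Byte[0]=98: INVALID lead byte (not 0xxx/110x/1110/11110)

Answer: 0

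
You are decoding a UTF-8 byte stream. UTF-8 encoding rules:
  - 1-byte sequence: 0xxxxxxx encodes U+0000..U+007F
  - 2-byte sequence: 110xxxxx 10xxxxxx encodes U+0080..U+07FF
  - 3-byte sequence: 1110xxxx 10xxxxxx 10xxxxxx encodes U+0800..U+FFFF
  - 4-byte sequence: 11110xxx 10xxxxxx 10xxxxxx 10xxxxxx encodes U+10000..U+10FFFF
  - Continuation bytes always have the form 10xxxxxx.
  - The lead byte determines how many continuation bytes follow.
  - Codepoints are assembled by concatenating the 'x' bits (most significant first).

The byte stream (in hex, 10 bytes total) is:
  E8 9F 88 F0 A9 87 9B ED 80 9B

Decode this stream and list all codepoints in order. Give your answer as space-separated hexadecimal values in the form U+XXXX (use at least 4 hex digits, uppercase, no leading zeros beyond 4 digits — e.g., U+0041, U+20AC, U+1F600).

Byte[0]=E8: 3-byte lead, need 2 cont bytes. acc=0x8
Byte[1]=9F: continuation. acc=(acc<<6)|0x1F=0x21F
Byte[2]=88: continuation. acc=(acc<<6)|0x08=0x87C8
Completed: cp=U+87C8 (starts at byte 0)
Byte[3]=F0: 4-byte lead, need 3 cont bytes. acc=0x0
Byte[4]=A9: continuation. acc=(acc<<6)|0x29=0x29
Byte[5]=87: continuation. acc=(acc<<6)|0x07=0xA47
Byte[6]=9B: continuation. acc=(acc<<6)|0x1B=0x291DB
Completed: cp=U+291DB (starts at byte 3)
Byte[7]=ED: 3-byte lead, need 2 cont bytes. acc=0xD
Byte[8]=80: continuation. acc=(acc<<6)|0x00=0x340
Byte[9]=9B: continuation. acc=(acc<<6)|0x1B=0xD01B
Completed: cp=U+D01B (starts at byte 7)

Answer: U+87C8 U+291DB U+D01B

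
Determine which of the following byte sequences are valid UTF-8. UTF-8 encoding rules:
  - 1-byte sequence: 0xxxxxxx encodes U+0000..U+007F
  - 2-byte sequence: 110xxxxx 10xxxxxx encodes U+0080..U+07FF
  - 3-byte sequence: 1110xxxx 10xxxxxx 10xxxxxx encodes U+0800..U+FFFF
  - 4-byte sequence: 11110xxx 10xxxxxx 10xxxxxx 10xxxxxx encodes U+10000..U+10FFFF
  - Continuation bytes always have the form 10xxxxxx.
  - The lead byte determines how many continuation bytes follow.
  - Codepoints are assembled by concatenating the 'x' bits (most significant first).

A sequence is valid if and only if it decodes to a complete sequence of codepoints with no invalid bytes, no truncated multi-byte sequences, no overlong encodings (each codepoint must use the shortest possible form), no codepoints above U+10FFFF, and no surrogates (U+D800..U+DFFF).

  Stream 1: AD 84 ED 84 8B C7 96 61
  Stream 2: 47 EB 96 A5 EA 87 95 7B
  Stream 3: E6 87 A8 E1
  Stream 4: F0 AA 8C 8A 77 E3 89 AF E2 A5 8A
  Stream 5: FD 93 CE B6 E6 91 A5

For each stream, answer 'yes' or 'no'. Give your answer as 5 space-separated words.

Stream 1: error at byte offset 0. INVALID
Stream 2: decodes cleanly. VALID
Stream 3: error at byte offset 4. INVALID
Stream 4: decodes cleanly. VALID
Stream 5: error at byte offset 0. INVALID

Answer: no yes no yes no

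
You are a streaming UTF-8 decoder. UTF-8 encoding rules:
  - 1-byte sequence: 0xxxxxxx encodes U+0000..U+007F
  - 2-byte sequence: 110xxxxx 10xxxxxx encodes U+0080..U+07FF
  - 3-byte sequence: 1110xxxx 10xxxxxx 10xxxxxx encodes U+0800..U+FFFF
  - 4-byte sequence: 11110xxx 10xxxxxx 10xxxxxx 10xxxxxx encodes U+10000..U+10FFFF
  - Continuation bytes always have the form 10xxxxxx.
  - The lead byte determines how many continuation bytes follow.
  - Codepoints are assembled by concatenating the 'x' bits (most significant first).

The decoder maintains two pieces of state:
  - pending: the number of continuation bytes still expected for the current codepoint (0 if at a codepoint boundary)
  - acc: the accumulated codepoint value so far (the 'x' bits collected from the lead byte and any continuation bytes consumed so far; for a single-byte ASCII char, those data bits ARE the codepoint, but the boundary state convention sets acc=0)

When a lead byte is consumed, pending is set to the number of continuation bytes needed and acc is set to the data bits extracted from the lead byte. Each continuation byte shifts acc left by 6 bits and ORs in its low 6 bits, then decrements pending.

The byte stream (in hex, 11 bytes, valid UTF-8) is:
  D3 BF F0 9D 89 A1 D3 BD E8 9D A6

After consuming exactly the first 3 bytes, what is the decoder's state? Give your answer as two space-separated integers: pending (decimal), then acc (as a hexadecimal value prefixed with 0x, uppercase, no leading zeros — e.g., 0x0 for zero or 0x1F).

Answer: 3 0x0

Derivation:
Byte[0]=D3: 2-byte lead. pending=1, acc=0x13
Byte[1]=BF: continuation. acc=(acc<<6)|0x3F=0x4FF, pending=0
Byte[2]=F0: 4-byte lead. pending=3, acc=0x0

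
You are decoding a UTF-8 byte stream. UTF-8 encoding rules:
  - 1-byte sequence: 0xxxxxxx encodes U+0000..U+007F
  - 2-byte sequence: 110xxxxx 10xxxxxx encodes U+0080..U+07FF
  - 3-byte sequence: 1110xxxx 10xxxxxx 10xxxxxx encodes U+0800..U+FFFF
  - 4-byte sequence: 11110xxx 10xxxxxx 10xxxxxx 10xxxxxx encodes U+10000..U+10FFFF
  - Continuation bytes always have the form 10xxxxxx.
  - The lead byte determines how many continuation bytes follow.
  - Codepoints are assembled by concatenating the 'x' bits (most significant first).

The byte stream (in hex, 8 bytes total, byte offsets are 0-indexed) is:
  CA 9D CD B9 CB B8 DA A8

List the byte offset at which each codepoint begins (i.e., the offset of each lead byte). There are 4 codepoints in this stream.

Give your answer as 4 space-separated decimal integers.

Byte[0]=CA: 2-byte lead, need 1 cont bytes. acc=0xA
Byte[1]=9D: continuation. acc=(acc<<6)|0x1D=0x29D
Completed: cp=U+029D (starts at byte 0)
Byte[2]=CD: 2-byte lead, need 1 cont bytes. acc=0xD
Byte[3]=B9: continuation. acc=(acc<<6)|0x39=0x379
Completed: cp=U+0379 (starts at byte 2)
Byte[4]=CB: 2-byte lead, need 1 cont bytes. acc=0xB
Byte[5]=B8: continuation. acc=(acc<<6)|0x38=0x2F8
Completed: cp=U+02F8 (starts at byte 4)
Byte[6]=DA: 2-byte lead, need 1 cont bytes. acc=0x1A
Byte[7]=A8: continuation. acc=(acc<<6)|0x28=0x6A8
Completed: cp=U+06A8 (starts at byte 6)

Answer: 0 2 4 6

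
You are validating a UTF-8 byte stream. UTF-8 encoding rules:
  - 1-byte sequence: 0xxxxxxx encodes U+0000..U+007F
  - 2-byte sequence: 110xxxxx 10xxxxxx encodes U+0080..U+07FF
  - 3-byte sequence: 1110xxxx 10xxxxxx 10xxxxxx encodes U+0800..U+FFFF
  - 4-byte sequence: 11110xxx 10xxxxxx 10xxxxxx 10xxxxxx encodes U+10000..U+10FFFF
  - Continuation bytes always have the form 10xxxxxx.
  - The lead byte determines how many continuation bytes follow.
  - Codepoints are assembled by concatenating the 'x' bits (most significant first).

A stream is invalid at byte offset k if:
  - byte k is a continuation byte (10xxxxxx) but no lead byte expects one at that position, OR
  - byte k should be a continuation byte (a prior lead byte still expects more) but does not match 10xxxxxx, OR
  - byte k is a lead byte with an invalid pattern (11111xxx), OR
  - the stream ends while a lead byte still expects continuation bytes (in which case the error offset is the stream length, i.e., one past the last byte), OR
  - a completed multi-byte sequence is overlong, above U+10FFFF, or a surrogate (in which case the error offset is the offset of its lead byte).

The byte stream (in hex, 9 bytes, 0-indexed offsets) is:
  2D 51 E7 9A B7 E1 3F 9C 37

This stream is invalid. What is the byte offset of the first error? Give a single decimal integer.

Byte[0]=2D: 1-byte ASCII. cp=U+002D
Byte[1]=51: 1-byte ASCII. cp=U+0051
Byte[2]=E7: 3-byte lead, need 2 cont bytes. acc=0x7
Byte[3]=9A: continuation. acc=(acc<<6)|0x1A=0x1DA
Byte[4]=B7: continuation. acc=(acc<<6)|0x37=0x76B7
Completed: cp=U+76B7 (starts at byte 2)
Byte[5]=E1: 3-byte lead, need 2 cont bytes. acc=0x1
Byte[6]=3F: expected 10xxxxxx continuation. INVALID

Answer: 6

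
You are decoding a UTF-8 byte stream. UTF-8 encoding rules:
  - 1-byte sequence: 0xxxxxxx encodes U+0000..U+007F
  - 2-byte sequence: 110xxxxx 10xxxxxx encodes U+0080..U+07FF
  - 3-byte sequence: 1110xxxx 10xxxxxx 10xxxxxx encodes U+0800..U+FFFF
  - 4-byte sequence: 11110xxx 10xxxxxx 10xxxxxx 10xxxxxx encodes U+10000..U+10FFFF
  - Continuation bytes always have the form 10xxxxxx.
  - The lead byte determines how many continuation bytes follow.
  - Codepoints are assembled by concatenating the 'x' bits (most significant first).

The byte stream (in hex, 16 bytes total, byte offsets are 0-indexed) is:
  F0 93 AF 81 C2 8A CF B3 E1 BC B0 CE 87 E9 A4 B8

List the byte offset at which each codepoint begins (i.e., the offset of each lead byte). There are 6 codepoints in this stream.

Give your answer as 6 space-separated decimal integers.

Byte[0]=F0: 4-byte lead, need 3 cont bytes. acc=0x0
Byte[1]=93: continuation. acc=(acc<<6)|0x13=0x13
Byte[2]=AF: continuation. acc=(acc<<6)|0x2F=0x4EF
Byte[3]=81: continuation. acc=(acc<<6)|0x01=0x13BC1
Completed: cp=U+13BC1 (starts at byte 0)
Byte[4]=C2: 2-byte lead, need 1 cont bytes. acc=0x2
Byte[5]=8A: continuation. acc=(acc<<6)|0x0A=0x8A
Completed: cp=U+008A (starts at byte 4)
Byte[6]=CF: 2-byte lead, need 1 cont bytes. acc=0xF
Byte[7]=B3: continuation. acc=(acc<<6)|0x33=0x3F3
Completed: cp=U+03F3 (starts at byte 6)
Byte[8]=E1: 3-byte lead, need 2 cont bytes. acc=0x1
Byte[9]=BC: continuation. acc=(acc<<6)|0x3C=0x7C
Byte[10]=B0: continuation. acc=(acc<<6)|0x30=0x1F30
Completed: cp=U+1F30 (starts at byte 8)
Byte[11]=CE: 2-byte lead, need 1 cont bytes. acc=0xE
Byte[12]=87: continuation. acc=(acc<<6)|0x07=0x387
Completed: cp=U+0387 (starts at byte 11)
Byte[13]=E9: 3-byte lead, need 2 cont bytes. acc=0x9
Byte[14]=A4: continuation. acc=(acc<<6)|0x24=0x264
Byte[15]=B8: continuation. acc=(acc<<6)|0x38=0x9938
Completed: cp=U+9938 (starts at byte 13)

Answer: 0 4 6 8 11 13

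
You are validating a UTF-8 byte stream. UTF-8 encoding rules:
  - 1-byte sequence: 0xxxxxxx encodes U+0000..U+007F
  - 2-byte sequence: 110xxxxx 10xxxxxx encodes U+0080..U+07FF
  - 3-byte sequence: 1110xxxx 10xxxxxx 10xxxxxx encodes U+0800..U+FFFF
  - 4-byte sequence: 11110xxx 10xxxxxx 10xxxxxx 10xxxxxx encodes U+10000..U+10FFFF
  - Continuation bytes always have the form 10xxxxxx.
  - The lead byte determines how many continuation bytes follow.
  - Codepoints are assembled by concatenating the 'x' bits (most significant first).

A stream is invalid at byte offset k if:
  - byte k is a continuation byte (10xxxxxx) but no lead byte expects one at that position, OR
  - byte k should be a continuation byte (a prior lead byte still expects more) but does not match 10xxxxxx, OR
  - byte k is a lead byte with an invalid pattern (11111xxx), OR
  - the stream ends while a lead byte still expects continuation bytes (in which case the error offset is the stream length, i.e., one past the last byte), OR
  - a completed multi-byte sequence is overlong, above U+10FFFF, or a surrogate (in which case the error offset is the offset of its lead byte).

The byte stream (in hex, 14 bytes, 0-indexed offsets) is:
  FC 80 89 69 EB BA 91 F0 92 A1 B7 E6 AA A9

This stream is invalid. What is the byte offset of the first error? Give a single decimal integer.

Byte[0]=FC: INVALID lead byte (not 0xxx/110x/1110/11110)

Answer: 0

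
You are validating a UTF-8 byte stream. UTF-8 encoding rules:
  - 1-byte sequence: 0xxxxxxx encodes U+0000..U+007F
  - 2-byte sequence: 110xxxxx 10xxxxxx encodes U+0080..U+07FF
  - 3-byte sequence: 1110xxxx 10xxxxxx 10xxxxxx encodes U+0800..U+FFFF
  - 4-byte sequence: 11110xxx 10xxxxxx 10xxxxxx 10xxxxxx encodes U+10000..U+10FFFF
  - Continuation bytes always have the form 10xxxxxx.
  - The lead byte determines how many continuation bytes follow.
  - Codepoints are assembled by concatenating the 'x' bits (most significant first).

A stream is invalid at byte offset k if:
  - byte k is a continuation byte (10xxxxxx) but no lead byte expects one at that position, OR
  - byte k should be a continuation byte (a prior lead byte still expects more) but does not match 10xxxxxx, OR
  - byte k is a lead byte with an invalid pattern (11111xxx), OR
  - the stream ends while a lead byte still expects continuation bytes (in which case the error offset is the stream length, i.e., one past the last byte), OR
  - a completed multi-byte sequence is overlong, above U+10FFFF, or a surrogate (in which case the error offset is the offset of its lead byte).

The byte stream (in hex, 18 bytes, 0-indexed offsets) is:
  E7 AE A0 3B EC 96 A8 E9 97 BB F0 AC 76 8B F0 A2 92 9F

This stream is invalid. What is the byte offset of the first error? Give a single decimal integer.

Answer: 12

Derivation:
Byte[0]=E7: 3-byte lead, need 2 cont bytes. acc=0x7
Byte[1]=AE: continuation. acc=(acc<<6)|0x2E=0x1EE
Byte[2]=A0: continuation. acc=(acc<<6)|0x20=0x7BA0
Completed: cp=U+7BA0 (starts at byte 0)
Byte[3]=3B: 1-byte ASCII. cp=U+003B
Byte[4]=EC: 3-byte lead, need 2 cont bytes. acc=0xC
Byte[5]=96: continuation. acc=(acc<<6)|0x16=0x316
Byte[6]=A8: continuation. acc=(acc<<6)|0x28=0xC5A8
Completed: cp=U+C5A8 (starts at byte 4)
Byte[7]=E9: 3-byte lead, need 2 cont bytes. acc=0x9
Byte[8]=97: continuation. acc=(acc<<6)|0x17=0x257
Byte[9]=BB: continuation. acc=(acc<<6)|0x3B=0x95FB
Completed: cp=U+95FB (starts at byte 7)
Byte[10]=F0: 4-byte lead, need 3 cont bytes. acc=0x0
Byte[11]=AC: continuation. acc=(acc<<6)|0x2C=0x2C
Byte[12]=76: expected 10xxxxxx continuation. INVALID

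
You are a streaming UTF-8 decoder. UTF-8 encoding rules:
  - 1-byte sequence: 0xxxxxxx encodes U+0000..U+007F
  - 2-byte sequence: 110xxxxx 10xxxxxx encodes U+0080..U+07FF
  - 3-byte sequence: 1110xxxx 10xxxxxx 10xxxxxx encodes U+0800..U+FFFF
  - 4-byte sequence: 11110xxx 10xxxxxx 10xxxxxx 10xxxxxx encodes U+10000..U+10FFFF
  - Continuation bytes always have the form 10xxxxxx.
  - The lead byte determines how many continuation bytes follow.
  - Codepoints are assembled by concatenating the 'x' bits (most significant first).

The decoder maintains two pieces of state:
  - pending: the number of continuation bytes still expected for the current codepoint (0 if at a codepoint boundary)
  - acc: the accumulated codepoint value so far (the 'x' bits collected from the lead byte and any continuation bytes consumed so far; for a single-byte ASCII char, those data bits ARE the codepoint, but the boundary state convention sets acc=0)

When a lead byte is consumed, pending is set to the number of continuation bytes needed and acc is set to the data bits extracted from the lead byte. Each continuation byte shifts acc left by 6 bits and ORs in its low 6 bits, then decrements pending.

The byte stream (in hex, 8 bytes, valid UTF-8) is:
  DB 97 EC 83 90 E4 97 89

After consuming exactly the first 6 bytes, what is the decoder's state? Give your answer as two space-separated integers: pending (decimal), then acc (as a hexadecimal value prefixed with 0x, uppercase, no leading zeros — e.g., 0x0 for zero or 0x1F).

Answer: 2 0x4

Derivation:
Byte[0]=DB: 2-byte lead. pending=1, acc=0x1B
Byte[1]=97: continuation. acc=(acc<<6)|0x17=0x6D7, pending=0
Byte[2]=EC: 3-byte lead. pending=2, acc=0xC
Byte[3]=83: continuation. acc=(acc<<6)|0x03=0x303, pending=1
Byte[4]=90: continuation. acc=(acc<<6)|0x10=0xC0D0, pending=0
Byte[5]=E4: 3-byte lead. pending=2, acc=0x4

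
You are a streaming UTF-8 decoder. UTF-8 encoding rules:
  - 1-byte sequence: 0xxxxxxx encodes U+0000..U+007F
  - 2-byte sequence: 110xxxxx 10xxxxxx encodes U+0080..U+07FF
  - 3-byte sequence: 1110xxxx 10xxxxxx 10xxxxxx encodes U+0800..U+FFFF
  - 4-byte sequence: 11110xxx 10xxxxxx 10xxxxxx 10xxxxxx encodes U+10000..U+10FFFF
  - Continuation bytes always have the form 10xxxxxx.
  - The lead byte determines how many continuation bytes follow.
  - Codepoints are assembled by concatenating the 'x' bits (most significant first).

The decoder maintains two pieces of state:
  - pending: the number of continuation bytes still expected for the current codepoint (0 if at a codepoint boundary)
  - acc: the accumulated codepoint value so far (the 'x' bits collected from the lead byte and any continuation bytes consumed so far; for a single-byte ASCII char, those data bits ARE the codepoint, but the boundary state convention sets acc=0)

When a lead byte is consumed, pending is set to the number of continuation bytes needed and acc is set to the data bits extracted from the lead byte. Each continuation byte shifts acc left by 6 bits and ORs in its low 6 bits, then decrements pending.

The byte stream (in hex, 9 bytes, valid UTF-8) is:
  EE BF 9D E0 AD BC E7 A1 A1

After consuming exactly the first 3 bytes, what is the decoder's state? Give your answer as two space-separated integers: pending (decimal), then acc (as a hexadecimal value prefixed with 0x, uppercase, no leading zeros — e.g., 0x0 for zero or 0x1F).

Byte[0]=EE: 3-byte lead. pending=2, acc=0xE
Byte[1]=BF: continuation. acc=(acc<<6)|0x3F=0x3BF, pending=1
Byte[2]=9D: continuation. acc=(acc<<6)|0x1D=0xEFDD, pending=0

Answer: 0 0xEFDD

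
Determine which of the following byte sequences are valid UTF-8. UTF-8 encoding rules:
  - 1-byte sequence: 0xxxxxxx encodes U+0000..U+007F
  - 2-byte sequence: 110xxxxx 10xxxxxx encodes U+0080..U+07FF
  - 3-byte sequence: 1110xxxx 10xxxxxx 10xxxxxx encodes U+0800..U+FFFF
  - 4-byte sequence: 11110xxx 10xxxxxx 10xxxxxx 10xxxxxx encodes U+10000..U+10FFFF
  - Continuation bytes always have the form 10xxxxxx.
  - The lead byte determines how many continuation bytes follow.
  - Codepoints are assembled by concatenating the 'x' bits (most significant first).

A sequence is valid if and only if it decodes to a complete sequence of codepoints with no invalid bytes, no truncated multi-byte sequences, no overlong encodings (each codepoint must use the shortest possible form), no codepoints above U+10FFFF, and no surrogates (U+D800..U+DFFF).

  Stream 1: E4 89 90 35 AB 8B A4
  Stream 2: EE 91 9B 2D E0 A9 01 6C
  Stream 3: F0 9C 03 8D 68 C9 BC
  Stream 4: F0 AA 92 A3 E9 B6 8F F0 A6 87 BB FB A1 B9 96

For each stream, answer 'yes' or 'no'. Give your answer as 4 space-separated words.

Stream 1: error at byte offset 4. INVALID
Stream 2: error at byte offset 6. INVALID
Stream 3: error at byte offset 2. INVALID
Stream 4: error at byte offset 11. INVALID

Answer: no no no no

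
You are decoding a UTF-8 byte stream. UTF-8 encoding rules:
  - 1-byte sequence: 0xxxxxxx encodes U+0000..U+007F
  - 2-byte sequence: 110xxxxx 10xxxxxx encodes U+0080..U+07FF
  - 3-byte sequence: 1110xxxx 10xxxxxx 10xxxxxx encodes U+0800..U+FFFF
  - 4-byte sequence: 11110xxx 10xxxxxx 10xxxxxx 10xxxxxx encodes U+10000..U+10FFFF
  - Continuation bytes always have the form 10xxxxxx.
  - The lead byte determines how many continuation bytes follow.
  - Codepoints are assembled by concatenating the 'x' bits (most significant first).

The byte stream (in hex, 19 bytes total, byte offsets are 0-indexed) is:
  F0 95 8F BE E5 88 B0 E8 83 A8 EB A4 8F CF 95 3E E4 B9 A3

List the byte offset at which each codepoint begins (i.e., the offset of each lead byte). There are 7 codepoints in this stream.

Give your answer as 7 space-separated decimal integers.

Answer: 0 4 7 10 13 15 16

Derivation:
Byte[0]=F0: 4-byte lead, need 3 cont bytes. acc=0x0
Byte[1]=95: continuation. acc=(acc<<6)|0x15=0x15
Byte[2]=8F: continuation. acc=(acc<<6)|0x0F=0x54F
Byte[3]=BE: continuation. acc=(acc<<6)|0x3E=0x153FE
Completed: cp=U+153FE (starts at byte 0)
Byte[4]=E5: 3-byte lead, need 2 cont bytes. acc=0x5
Byte[5]=88: continuation. acc=(acc<<6)|0x08=0x148
Byte[6]=B0: continuation. acc=(acc<<6)|0x30=0x5230
Completed: cp=U+5230 (starts at byte 4)
Byte[7]=E8: 3-byte lead, need 2 cont bytes. acc=0x8
Byte[8]=83: continuation. acc=(acc<<6)|0x03=0x203
Byte[9]=A8: continuation. acc=(acc<<6)|0x28=0x80E8
Completed: cp=U+80E8 (starts at byte 7)
Byte[10]=EB: 3-byte lead, need 2 cont bytes. acc=0xB
Byte[11]=A4: continuation. acc=(acc<<6)|0x24=0x2E4
Byte[12]=8F: continuation. acc=(acc<<6)|0x0F=0xB90F
Completed: cp=U+B90F (starts at byte 10)
Byte[13]=CF: 2-byte lead, need 1 cont bytes. acc=0xF
Byte[14]=95: continuation. acc=(acc<<6)|0x15=0x3D5
Completed: cp=U+03D5 (starts at byte 13)
Byte[15]=3E: 1-byte ASCII. cp=U+003E
Byte[16]=E4: 3-byte lead, need 2 cont bytes. acc=0x4
Byte[17]=B9: continuation. acc=(acc<<6)|0x39=0x139
Byte[18]=A3: continuation. acc=(acc<<6)|0x23=0x4E63
Completed: cp=U+4E63 (starts at byte 16)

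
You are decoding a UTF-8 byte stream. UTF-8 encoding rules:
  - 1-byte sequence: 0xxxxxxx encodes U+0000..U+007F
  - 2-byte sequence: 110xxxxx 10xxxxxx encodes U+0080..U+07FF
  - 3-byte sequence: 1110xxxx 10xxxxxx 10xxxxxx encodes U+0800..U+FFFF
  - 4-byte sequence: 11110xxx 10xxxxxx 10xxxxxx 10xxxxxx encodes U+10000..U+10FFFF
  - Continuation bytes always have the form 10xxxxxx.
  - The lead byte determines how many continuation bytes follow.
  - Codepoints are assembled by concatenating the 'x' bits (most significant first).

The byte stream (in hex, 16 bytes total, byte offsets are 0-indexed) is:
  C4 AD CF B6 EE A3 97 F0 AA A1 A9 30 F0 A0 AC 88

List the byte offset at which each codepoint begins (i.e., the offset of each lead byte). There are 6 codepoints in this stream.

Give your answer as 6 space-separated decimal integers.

Byte[0]=C4: 2-byte lead, need 1 cont bytes. acc=0x4
Byte[1]=AD: continuation. acc=(acc<<6)|0x2D=0x12D
Completed: cp=U+012D (starts at byte 0)
Byte[2]=CF: 2-byte lead, need 1 cont bytes. acc=0xF
Byte[3]=B6: continuation. acc=(acc<<6)|0x36=0x3F6
Completed: cp=U+03F6 (starts at byte 2)
Byte[4]=EE: 3-byte lead, need 2 cont bytes. acc=0xE
Byte[5]=A3: continuation. acc=(acc<<6)|0x23=0x3A3
Byte[6]=97: continuation. acc=(acc<<6)|0x17=0xE8D7
Completed: cp=U+E8D7 (starts at byte 4)
Byte[7]=F0: 4-byte lead, need 3 cont bytes. acc=0x0
Byte[8]=AA: continuation. acc=(acc<<6)|0x2A=0x2A
Byte[9]=A1: continuation. acc=(acc<<6)|0x21=0xAA1
Byte[10]=A9: continuation. acc=(acc<<6)|0x29=0x2A869
Completed: cp=U+2A869 (starts at byte 7)
Byte[11]=30: 1-byte ASCII. cp=U+0030
Byte[12]=F0: 4-byte lead, need 3 cont bytes. acc=0x0
Byte[13]=A0: continuation. acc=(acc<<6)|0x20=0x20
Byte[14]=AC: continuation. acc=(acc<<6)|0x2C=0x82C
Byte[15]=88: continuation. acc=(acc<<6)|0x08=0x20B08
Completed: cp=U+20B08 (starts at byte 12)

Answer: 0 2 4 7 11 12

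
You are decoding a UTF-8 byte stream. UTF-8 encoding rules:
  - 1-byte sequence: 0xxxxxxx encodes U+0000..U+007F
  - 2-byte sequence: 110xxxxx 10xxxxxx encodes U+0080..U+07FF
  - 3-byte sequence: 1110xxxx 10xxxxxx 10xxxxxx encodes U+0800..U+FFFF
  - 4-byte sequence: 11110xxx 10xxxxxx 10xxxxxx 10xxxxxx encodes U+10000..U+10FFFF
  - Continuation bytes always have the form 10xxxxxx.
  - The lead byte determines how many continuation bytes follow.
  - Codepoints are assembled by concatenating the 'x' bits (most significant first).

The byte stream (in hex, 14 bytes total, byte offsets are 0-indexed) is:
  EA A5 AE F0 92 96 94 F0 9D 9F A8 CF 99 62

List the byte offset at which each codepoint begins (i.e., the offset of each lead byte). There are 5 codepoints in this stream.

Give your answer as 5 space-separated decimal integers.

Byte[0]=EA: 3-byte lead, need 2 cont bytes. acc=0xA
Byte[1]=A5: continuation. acc=(acc<<6)|0x25=0x2A5
Byte[2]=AE: continuation. acc=(acc<<6)|0x2E=0xA96E
Completed: cp=U+A96E (starts at byte 0)
Byte[3]=F0: 4-byte lead, need 3 cont bytes. acc=0x0
Byte[4]=92: continuation. acc=(acc<<6)|0x12=0x12
Byte[5]=96: continuation. acc=(acc<<6)|0x16=0x496
Byte[6]=94: continuation. acc=(acc<<6)|0x14=0x12594
Completed: cp=U+12594 (starts at byte 3)
Byte[7]=F0: 4-byte lead, need 3 cont bytes. acc=0x0
Byte[8]=9D: continuation. acc=(acc<<6)|0x1D=0x1D
Byte[9]=9F: continuation. acc=(acc<<6)|0x1F=0x75F
Byte[10]=A8: continuation. acc=(acc<<6)|0x28=0x1D7E8
Completed: cp=U+1D7E8 (starts at byte 7)
Byte[11]=CF: 2-byte lead, need 1 cont bytes. acc=0xF
Byte[12]=99: continuation. acc=(acc<<6)|0x19=0x3D9
Completed: cp=U+03D9 (starts at byte 11)
Byte[13]=62: 1-byte ASCII. cp=U+0062

Answer: 0 3 7 11 13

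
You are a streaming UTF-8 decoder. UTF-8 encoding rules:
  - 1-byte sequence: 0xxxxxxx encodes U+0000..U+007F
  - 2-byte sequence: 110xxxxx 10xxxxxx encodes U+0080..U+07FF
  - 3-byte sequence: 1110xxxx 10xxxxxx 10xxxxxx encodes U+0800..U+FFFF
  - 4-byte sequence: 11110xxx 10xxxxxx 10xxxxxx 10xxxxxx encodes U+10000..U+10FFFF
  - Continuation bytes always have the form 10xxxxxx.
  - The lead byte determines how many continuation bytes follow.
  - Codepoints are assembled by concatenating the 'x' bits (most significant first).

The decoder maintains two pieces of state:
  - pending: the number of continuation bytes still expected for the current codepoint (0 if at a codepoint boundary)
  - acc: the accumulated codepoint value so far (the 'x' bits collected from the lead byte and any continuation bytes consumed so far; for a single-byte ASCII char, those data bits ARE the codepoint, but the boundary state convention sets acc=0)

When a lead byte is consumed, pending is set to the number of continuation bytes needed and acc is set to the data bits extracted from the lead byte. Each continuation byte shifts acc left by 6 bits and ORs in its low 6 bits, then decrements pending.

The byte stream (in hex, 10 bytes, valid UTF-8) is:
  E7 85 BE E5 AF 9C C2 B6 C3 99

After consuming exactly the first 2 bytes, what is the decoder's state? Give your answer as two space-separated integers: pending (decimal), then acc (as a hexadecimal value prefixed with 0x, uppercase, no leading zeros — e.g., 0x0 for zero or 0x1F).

Byte[0]=E7: 3-byte lead. pending=2, acc=0x7
Byte[1]=85: continuation. acc=(acc<<6)|0x05=0x1C5, pending=1

Answer: 1 0x1C5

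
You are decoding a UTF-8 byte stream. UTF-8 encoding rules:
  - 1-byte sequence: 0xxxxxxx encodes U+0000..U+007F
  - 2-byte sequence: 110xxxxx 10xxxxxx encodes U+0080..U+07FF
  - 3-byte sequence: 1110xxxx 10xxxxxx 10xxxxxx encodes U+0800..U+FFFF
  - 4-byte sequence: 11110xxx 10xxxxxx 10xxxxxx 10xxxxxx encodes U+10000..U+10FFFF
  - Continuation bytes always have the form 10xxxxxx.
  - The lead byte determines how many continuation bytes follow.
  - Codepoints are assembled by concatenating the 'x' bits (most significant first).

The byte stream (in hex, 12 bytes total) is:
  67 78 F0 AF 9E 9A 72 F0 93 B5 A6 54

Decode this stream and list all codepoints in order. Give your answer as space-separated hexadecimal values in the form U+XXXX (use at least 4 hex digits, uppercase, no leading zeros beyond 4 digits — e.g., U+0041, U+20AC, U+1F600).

Answer: U+0067 U+0078 U+2F79A U+0072 U+13D66 U+0054

Derivation:
Byte[0]=67: 1-byte ASCII. cp=U+0067
Byte[1]=78: 1-byte ASCII. cp=U+0078
Byte[2]=F0: 4-byte lead, need 3 cont bytes. acc=0x0
Byte[3]=AF: continuation. acc=(acc<<6)|0x2F=0x2F
Byte[4]=9E: continuation. acc=(acc<<6)|0x1E=0xBDE
Byte[5]=9A: continuation. acc=(acc<<6)|0x1A=0x2F79A
Completed: cp=U+2F79A (starts at byte 2)
Byte[6]=72: 1-byte ASCII. cp=U+0072
Byte[7]=F0: 4-byte lead, need 3 cont bytes. acc=0x0
Byte[8]=93: continuation. acc=(acc<<6)|0x13=0x13
Byte[9]=B5: continuation. acc=(acc<<6)|0x35=0x4F5
Byte[10]=A6: continuation. acc=(acc<<6)|0x26=0x13D66
Completed: cp=U+13D66 (starts at byte 7)
Byte[11]=54: 1-byte ASCII. cp=U+0054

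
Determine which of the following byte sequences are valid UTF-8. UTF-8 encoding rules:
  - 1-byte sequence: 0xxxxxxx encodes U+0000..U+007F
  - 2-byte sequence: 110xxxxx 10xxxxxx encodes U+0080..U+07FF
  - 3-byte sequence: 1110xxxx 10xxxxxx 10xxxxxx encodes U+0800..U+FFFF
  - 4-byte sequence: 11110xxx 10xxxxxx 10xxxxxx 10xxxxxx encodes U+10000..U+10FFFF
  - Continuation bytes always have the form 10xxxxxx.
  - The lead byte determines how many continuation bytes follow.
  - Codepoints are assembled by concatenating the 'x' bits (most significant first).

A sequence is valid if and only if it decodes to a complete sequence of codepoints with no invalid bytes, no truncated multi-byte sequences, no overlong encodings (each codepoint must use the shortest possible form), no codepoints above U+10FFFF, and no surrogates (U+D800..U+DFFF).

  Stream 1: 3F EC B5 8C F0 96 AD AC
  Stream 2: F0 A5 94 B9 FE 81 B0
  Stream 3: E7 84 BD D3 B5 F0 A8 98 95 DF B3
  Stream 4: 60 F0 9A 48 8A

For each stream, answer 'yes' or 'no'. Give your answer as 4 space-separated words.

Stream 1: decodes cleanly. VALID
Stream 2: error at byte offset 4. INVALID
Stream 3: decodes cleanly. VALID
Stream 4: error at byte offset 3. INVALID

Answer: yes no yes no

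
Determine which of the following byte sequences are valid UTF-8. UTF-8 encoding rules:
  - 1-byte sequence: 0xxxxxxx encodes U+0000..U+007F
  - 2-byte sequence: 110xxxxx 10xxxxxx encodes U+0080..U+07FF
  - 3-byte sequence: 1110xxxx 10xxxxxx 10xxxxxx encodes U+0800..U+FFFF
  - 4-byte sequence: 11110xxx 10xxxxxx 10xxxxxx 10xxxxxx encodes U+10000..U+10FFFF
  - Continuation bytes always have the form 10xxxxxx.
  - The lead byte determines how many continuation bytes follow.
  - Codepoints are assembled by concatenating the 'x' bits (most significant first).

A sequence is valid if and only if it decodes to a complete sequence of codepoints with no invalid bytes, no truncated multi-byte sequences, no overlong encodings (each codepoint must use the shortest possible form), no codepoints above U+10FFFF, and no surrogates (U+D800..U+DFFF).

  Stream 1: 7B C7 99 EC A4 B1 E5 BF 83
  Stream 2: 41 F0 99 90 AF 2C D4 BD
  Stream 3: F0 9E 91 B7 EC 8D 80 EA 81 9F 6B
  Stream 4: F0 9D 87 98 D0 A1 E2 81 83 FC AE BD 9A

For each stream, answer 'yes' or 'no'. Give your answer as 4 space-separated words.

Answer: yes yes yes no

Derivation:
Stream 1: decodes cleanly. VALID
Stream 2: decodes cleanly. VALID
Stream 3: decodes cleanly. VALID
Stream 4: error at byte offset 9. INVALID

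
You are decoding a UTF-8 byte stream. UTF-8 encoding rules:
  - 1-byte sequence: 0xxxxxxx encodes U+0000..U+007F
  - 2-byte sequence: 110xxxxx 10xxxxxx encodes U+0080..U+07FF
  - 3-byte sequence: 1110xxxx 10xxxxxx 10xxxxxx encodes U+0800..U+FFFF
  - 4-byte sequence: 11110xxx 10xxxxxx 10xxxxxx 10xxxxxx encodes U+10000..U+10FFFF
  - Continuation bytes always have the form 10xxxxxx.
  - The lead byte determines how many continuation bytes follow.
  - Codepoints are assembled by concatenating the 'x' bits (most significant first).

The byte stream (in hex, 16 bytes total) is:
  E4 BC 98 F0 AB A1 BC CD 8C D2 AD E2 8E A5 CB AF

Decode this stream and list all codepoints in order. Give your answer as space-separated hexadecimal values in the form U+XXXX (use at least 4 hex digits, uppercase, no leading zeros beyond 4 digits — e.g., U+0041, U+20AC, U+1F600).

Byte[0]=E4: 3-byte lead, need 2 cont bytes. acc=0x4
Byte[1]=BC: continuation. acc=(acc<<6)|0x3C=0x13C
Byte[2]=98: continuation. acc=(acc<<6)|0x18=0x4F18
Completed: cp=U+4F18 (starts at byte 0)
Byte[3]=F0: 4-byte lead, need 3 cont bytes. acc=0x0
Byte[4]=AB: continuation. acc=(acc<<6)|0x2B=0x2B
Byte[5]=A1: continuation. acc=(acc<<6)|0x21=0xAE1
Byte[6]=BC: continuation. acc=(acc<<6)|0x3C=0x2B87C
Completed: cp=U+2B87C (starts at byte 3)
Byte[7]=CD: 2-byte lead, need 1 cont bytes. acc=0xD
Byte[8]=8C: continuation. acc=(acc<<6)|0x0C=0x34C
Completed: cp=U+034C (starts at byte 7)
Byte[9]=D2: 2-byte lead, need 1 cont bytes. acc=0x12
Byte[10]=AD: continuation. acc=(acc<<6)|0x2D=0x4AD
Completed: cp=U+04AD (starts at byte 9)
Byte[11]=E2: 3-byte lead, need 2 cont bytes. acc=0x2
Byte[12]=8E: continuation. acc=(acc<<6)|0x0E=0x8E
Byte[13]=A5: continuation. acc=(acc<<6)|0x25=0x23A5
Completed: cp=U+23A5 (starts at byte 11)
Byte[14]=CB: 2-byte lead, need 1 cont bytes. acc=0xB
Byte[15]=AF: continuation. acc=(acc<<6)|0x2F=0x2EF
Completed: cp=U+02EF (starts at byte 14)

Answer: U+4F18 U+2B87C U+034C U+04AD U+23A5 U+02EF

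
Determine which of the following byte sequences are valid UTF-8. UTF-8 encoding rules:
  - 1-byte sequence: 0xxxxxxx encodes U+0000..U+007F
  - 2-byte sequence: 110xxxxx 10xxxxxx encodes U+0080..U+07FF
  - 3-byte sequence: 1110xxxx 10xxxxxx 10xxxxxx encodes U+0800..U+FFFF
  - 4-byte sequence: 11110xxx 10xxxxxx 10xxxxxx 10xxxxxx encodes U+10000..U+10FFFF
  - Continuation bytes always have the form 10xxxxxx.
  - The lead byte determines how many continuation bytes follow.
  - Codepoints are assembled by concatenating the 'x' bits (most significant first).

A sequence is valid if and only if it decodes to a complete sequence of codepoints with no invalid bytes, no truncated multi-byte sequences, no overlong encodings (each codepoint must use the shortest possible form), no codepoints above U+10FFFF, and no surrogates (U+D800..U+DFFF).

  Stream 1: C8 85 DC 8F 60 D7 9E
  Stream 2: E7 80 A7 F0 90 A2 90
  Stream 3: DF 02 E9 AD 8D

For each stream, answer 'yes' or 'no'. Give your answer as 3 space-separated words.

Stream 1: decodes cleanly. VALID
Stream 2: decodes cleanly. VALID
Stream 3: error at byte offset 1. INVALID

Answer: yes yes no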